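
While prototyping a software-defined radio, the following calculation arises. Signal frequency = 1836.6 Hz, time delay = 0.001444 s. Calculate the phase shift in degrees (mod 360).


Phase shift from frequency and time delay:
phi = 360 * f * t_delay
    = 360 * 1836.6 * 0.001444
    = 954.74 degrees
    mod 360 = 234.74 degrees

234.74 degrees


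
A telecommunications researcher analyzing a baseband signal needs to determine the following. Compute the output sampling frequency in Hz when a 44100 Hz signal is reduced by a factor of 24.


Decimation reduces the sample rate:
fs_out = fs_in / M
       = 44100 / 24
       = 1837.5 Hz

1837.5 Hz


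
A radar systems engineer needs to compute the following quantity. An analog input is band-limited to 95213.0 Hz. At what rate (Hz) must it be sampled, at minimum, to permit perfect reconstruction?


The Nyquist rate is twice the maximum frequency component.
fs_min = 2 * fmax
      = 2 * 95213.0
      = 190426.0 Hz

190426.0


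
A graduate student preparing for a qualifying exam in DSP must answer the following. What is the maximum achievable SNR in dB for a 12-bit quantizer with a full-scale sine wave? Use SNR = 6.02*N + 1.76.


Theoretical SNR for a full-scale sinusoid:
SNR = 6.02 * N + 1.76
    = 6.02 * 12 + 1.76
    = 72.24 + 1.76
    = 74.0 dB

74.0 dB


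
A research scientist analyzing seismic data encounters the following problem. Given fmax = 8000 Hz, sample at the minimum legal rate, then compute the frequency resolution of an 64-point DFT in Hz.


Step 1 — Nyquist sampling rate:
fs = 2 * fmax = 2 * 8000 = 16000 Hz

Step 2 — DFT bin spacing:
df = fs / N = 16000 / 64 = 250.0 Hz

250.0 Hz


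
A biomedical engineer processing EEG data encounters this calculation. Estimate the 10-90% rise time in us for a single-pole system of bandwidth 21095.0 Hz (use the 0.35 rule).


Rise time from bandwidth relationship:
tr = 0.35 / BW
   = 0.35 / 21095.0
   = 1.659160939e-05 s
   = 16.5916 us

16.5916 us


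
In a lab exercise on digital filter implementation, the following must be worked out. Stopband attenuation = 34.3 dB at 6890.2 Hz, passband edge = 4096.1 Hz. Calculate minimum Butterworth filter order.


Butterworth filter order formula:
n = log10(10^(A/10) - 1) / (2 * log10(f_stop/f_pass))
10^(34.3/10) - 1 = 2690.5348
f_stop/f_pass = 6890.2 / 4096.1 = 1.6821
n = 7.5928 -> ceil = 8

8


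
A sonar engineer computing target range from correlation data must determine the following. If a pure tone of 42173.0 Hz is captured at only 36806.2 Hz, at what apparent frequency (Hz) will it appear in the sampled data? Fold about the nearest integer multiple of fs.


Compute the nearest integer multiple of fs to the signal:
n = round(42173.0 / 36806.2) = 1
f_alias = |42173.0 - 1 * 36806.2|
        = |42173.0 - 36806.2|
        = 5366.8 Hz

5366.8


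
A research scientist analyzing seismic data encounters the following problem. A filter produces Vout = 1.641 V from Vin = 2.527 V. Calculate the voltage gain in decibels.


Voltage gain in dB:
G = 20 * log10(Vout / Vin)
  = 20 * log10(1.641 / 2.527)
  = 20 * log10(0.649387)
  = 20 * -0.187497
  = -3.75 dB

-3.75 dB


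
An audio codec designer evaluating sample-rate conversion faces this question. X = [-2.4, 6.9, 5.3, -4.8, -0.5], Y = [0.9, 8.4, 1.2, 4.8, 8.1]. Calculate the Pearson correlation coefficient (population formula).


Pearson correlation coefficient (population):
r = cov(X,Y) / (std(X) * std(Y))
Mean X = 0.9, Mean Y = 4.68
Cov(X,Y) = 2.802
Std(X) = 4.487761, Std(Y) = 3.22329
r = 0.1937

0.1937


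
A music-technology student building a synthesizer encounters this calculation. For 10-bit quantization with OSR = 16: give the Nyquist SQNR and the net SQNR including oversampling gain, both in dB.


Step 1 — baseline SQNR at Nyquist:
SQNR_base = 6.02*N + 1.76
          = 6.02*10 + 1.76
          = 61.96 dB

Step 2 — oversampling processing gain:
G = 10*log10(OSR) = 10*log10(16) = 12.04 dB

Step 3 — total:
SQNR_total = 61.96 + 12.04 = 74.0 dB

Base SQNR = 61.96 dB; oversampled SQNR = 74.0 dB


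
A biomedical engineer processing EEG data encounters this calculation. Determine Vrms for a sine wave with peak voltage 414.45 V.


RMS voltage for a sinusoidal waveform:
V_rms = V_peak / sqrt(2)
      = 414.45 / 1.414214
      = 293.06 V

293.06 V


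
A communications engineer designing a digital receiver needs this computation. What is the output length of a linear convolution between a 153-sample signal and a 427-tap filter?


Linear convolution output length:
L = N + M - 1
  = 153 + 427 - 1
  = 579 samples

579


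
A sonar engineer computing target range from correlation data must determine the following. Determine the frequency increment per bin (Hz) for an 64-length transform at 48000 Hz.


DFT frequency resolution:
df = fs / N
   = 48000 / 64
   = 750.0 Hz

750.0 Hz


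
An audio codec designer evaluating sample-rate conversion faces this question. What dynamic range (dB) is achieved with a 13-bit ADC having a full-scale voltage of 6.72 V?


Dynamic range from full-scale to LSB:
V_min = V_max / 2^bits = 6.72 / 2^13
DR = 20 * log10(V_max / V_min)
   = 20 * log10(2^13)
   = 20 * 13 * log10(2)
   = 78.27 dB

78.27 dB


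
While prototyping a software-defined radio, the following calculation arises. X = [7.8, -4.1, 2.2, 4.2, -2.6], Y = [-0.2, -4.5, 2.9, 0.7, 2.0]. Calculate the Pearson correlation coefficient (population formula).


Pearson correlation coefficient (population):
r = cov(X,Y) / (std(X) * std(Y))
Mean X = 1.5, Mean Y = 0.18
Cov(X,Y) = 3.932
Std(X) = 4.373557, Std(Y) = 2.570136
r = 0.3498

0.3498


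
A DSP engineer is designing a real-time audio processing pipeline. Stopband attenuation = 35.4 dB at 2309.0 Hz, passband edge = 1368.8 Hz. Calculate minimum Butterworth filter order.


Butterworth filter order formula:
n = log10(10^(A/10) - 1) / (2 * log10(f_stop/f_pass))
10^(35.4/10) - 1 = 3466.3685
f_stop/f_pass = 2309.0 / 1368.8 = 1.6869
n = 7.7942 -> ceil = 8

8


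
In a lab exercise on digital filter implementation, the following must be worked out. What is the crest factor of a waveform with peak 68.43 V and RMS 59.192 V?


Crest factor is the ratio of peak to RMS:
CF = V_peak / V_rms
   = 68.43 / 59.192
   = 1.1561

1.1561


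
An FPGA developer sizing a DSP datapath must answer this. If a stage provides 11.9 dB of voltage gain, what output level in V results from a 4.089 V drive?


Output voltage from dB gain:
V_out = V_in * 10^(gain_dB / 20)
      = 4.089 * 10^(11.9 / 20)
      = 4.089 * 3.935501
      = 16.0923 V

16.0923 V


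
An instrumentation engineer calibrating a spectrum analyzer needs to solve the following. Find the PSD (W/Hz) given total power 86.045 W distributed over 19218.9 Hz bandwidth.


Power spectral density:
PSD = P / BW
    = 86.045 / 19218.9
    = 0.0044771 W/Hz

0.0044771 W/Hz


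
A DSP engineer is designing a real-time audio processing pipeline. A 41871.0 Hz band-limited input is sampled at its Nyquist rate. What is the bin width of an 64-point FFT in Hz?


Step 1 — Nyquist sampling rate:
fs = 2 * fmax = 2 * 41871.0 = 83742.0 Hz

Step 2 — DFT bin spacing:
df = fs / N = 83742.0 / 64 = 1308.4688 Hz

1308.4688 Hz


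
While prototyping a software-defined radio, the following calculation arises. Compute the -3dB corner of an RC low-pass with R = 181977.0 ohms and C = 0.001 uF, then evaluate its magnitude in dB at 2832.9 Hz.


Step 1 — cutoff frequency:
fc = 1 / (2*pi*R*C)
C = 0.001 uF = 1e-09 F
fc = 1 / (2*pi*181977.0*1e-09)
   = 874.588 Hz

Step 2 — magnitude at f = 2832.9 Hz:
|H(f)| = 1 / sqrt(1 + (f/fc)^2)
f/fc = 2832.9 / 874.588 = 3.239125
|H| = 1 / sqrt(1 + 10.491931) = 0.2949874
|H|_dB = 20*log10(0.2949874) = -10.6 dB

fc = 874.588 Hz; |H(2832.9 Hz)| = -10.6 dB


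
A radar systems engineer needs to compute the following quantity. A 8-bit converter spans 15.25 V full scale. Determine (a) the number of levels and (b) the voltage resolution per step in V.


Step 1 — number of quantization levels:
L = 2^N = 2^8 = 256

Step 2 — LSB step size:
delta = Vfs / L
      = 15.25 / 256
      = 0.05957031 V

Levels = 256; step size = 0.05957031 V


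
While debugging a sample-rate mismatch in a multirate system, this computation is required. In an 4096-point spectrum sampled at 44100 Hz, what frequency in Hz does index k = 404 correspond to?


Frequency of DFT bin k:
f_k = k * fs / N
    = 404 * 44100 / 4096
    = 17816400 / 4096
    = 4349.707 Hz

4349.707 Hz


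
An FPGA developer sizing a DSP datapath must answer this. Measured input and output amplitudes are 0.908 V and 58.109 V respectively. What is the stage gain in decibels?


Voltage gain in dB:
G = 20 * log10(Vout / Vin)
  = 20 * log10(58.109 / 0.908)
  = 20 * log10(63.996696)
  = 20 * 1.806158
  = 36.12 dB

36.12 dB


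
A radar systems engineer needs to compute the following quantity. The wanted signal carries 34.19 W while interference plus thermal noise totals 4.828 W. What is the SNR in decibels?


SNR in decibels:
SNR = 10 * log10(Ps / Pn)
    = 10 * log10(34.19 / 4.828)
    = 10 * log10(7.0816)
    = 10 * 0.8501
    = 8.5 dB

8.5 dB


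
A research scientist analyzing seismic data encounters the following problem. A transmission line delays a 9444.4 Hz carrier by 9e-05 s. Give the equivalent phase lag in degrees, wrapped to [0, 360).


Phase shift from frequency and time delay:
phi = 360 * f * t_delay
    = 360 * 9444.4 * 9e-05
    = 306.0 degrees
    mod 360 = 306.0 degrees

306.0 degrees


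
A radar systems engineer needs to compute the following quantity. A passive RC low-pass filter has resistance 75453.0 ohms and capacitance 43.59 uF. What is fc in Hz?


Cutoff frequency of a first-order RC filter:
fc = 1 / (2 * pi * R * C)
C = 43.59 uF = 4.359e-05 F
fc = 1 / (2 * pi * 75453.0 * 4.359e-05)
   = 1 / 20.665373039032
   = 0.04839 Hz

0.04839 Hz


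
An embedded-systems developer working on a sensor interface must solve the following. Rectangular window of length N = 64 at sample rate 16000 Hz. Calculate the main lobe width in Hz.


Main lobe width for a rectangular window:
Width = 2 * fs / N
      = 2 * 16000 / 64
      = 32000 / 64
      = 500.0 Hz

500.0 Hz


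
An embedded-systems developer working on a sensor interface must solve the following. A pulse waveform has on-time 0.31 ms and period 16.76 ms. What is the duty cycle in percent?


Duty cycle as a percentage:
DC = (t_on / T) * 100
   = (0.31 / 16.76) * 100
   = 0.018496 * 100
   = 1.85 %

1.85 %


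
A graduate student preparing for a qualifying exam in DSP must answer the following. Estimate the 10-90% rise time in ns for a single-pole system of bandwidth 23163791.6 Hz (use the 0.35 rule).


Rise time from bandwidth relationship:
tr = 0.35 / BW
   = 0.35 / 23163791.6
   = 1.510978885e-08 s
   = 15.1098 ns

15.1098 ns


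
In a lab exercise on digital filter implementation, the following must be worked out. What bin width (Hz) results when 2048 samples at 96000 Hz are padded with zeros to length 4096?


Frequency resolution after zero-padding:
N_padded = 2048 * 2 = 4096
df = fs / N_padded
   = 96000 / 4096
   = 23.4375 Hz

23.4375 Hz


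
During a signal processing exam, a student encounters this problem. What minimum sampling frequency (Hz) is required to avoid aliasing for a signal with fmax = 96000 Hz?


The Nyquist rate is twice the maximum frequency component.
fs_min = 2 * fmax
      = 2 * 96000
      = 192000 Hz

192000


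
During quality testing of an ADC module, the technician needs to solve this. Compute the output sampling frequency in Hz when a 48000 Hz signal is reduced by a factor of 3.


Decimation reduces the sample rate:
fs_out = fs_in / M
       = 48000 / 3
       = 16000.0 Hz

16000.0 Hz


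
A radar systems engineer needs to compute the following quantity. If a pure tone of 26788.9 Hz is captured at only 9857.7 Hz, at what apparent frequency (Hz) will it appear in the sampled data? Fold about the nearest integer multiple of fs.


Compute the nearest integer multiple of fs to the signal:
n = round(26788.9 / 9857.7) = 3
f_alias = |26788.9 - 3 * 9857.7|
        = |26788.9 - 29573.1|
        = 2784.2 Hz

2784.2


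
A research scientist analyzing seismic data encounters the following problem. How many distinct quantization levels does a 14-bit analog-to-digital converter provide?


Number of quantization levels = 2^N
= 2^14
= 16384

16384


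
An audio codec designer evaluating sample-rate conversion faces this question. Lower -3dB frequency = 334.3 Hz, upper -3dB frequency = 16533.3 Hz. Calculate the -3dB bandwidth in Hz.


Bandwidth is the difference of -3dB frequencies:
BW = f_high - f_low
   = 16533.3 - 334.3
   = 16199.0 Hz

16199.0 Hz


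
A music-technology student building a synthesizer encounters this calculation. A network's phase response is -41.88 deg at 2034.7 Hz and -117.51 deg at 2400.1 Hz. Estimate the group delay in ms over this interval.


Group delay from phase difference:
tau = -d(phi)/d(omega)
d(phi) = -75.63 deg = -1.319993 rad
d(omega) = 2*pi*(2400.1 - 2034.7) = 2295.8759 rad/s
tau = -(-1.319993) / 2295.8759
    = 0.5749 ms

0.5749 ms


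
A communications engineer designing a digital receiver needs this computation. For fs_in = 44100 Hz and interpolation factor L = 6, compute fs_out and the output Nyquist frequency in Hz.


Step 1 — output sample rate after interpolation by L:
fs_out = L * fs_in = 6 * 44100 = 264600 Hz

Step 2 — Nyquist frequency of the output stream:
f_Nyq = fs_out / 2 = 264600 / 2 = 132300.0 Hz

fs_out = 264600 Hz; f_Nyquist = 132300.0 Hz


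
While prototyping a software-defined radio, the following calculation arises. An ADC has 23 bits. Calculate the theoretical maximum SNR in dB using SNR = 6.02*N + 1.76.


Theoretical SNR for a full-scale sinusoid:
SNR = 6.02 * N + 1.76
    = 6.02 * 23 + 1.76
    = 138.46 + 1.76
    = 140.22 dB

140.22 dB


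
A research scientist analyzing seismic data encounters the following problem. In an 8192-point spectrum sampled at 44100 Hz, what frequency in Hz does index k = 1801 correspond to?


Frequency of DFT bin k:
f_k = k * fs / N
    = 1801 * 44100 / 8192
    = 79424100 / 8192
    = 9695.325 Hz

9695.325 Hz


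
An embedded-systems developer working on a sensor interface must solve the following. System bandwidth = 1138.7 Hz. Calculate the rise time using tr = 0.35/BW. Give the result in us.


Rise time from bandwidth relationship:
tr = 0.35 / BW
   = 0.35 / 1138.7
   = 0.0003073680513 s
   = 307.3681 us

307.3681 us


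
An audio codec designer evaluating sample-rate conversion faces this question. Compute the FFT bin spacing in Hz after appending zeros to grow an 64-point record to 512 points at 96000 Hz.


Frequency resolution after zero-padding:
N_padded = 64 * 8 = 512
df = fs / N_padded
   = 96000 / 512
   = 187.5 Hz

187.5 Hz


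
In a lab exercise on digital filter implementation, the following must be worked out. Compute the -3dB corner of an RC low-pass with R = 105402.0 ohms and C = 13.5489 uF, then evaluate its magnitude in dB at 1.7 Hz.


Step 1 — cutoff frequency:
fc = 1 / (2*pi*R*C)
C = 13.5489 uF = 1.35489e-05 F
fc = 1 / (2*pi*105402.0*1.35489e-05)
   = 0.111447 Hz

Step 2 — magnitude at f = 1.7 Hz:
|H(f)| = 1 / sqrt(1 + (f/fc)^2)
f/fc = 1.7 / 0.111447 = 15.253887
|H| = 1 / sqrt(1 + 232.681069) = 0.0654166
|H|_dB = 20*log10(0.0654166) = -23.69 dB

fc = 0.111447 Hz; |H(1.7 Hz)| = -23.69 dB


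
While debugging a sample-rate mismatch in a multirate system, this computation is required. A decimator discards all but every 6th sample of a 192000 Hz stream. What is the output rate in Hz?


Decimation reduces the sample rate:
fs_out = fs_in / M
       = 192000 / 6
       = 32000.0 Hz

32000.0 Hz


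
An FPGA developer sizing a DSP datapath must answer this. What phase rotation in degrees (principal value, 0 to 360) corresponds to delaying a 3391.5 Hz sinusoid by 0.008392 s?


Phase shift from frequency and time delay:
phi = 360 * f * t_delay
    = 360 * 3391.5 * 0.008392
    = 10246.13 degrees
    mod 360 = 166.13 degrees

166.13 degrees


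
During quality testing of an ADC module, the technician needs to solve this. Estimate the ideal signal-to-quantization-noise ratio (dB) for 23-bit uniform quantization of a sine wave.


Theoretical SNR for a full-scale sinusoid:
SNR = 6.02 * N + 1.76
    = 6.02 * 23 + 1.76
    = 138.46 + 1.76
    = 140.22 dB

140.22 dB


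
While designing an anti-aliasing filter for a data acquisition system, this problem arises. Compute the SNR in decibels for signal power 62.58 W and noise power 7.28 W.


SNR in decibels:
SNR = 10 * log10(Ps / Pn)
    = 10 * log10(62.58 / 7.28)
    = 10 * log10(8.5962)
    = 10 * 0.9343
    = 9.34 dB

9.34 dB


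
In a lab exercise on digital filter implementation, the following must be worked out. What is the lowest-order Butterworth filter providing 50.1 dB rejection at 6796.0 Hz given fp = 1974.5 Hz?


Butterworth filter order formula:
n = log10(10^(A/10) - 1) / (2 * log10(f_stop/f_pass))
10^(50.1/10) - 1 = 102328.2992
f_stop/f_pass = 6796.0 / 1974.5 = 3.4419
n = 4.6666 -> ceil = 5

5


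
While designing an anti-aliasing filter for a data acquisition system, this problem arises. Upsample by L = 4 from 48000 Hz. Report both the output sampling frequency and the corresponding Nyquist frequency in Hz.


Step 1 — output sample rate after interpolation by L:
fs_out = L * fs_in = 4 * 48000 = 192000 Hz

Step 2 — Nyquist frequency of the output stream:
f_Nyq = fs_out / 2 = 192000 / 2 = 96000.0 Hz

fs_out = 192000 Hz; f_Nyquist = 96000.0 Hz


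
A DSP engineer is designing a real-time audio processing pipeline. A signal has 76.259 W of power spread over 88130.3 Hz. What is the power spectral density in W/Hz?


Power spectral density:
PSD = P / BW
    = 76.259 / 88130.3
    = 0.0008653 W/Hz

0.0008653 W/Hz


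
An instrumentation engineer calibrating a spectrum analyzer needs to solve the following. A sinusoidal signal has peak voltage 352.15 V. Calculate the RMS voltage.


RMS voltage for a sinusoidal waveform:
V_rms = V_peak / sqrt(2)
      = 352.15 / 1.414214
      = 249.008 V

249.008 V


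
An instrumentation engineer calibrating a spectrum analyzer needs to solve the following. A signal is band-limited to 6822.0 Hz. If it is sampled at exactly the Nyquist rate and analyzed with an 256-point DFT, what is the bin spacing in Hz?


Step 1 — Nyquist sampling rate:
fs = 2 * fmax = 2 * 6822.0 = 13644.0 Hz

Step 2 — DFT bin spacing:
df = fs / N = 13644.0 / 256 = 53.2969 Hz

53.2969 Hz


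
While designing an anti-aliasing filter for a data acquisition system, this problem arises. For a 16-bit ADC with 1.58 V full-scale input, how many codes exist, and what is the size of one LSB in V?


Step 1 — number of quantization levels:
L = 2^N = 2^16 = 65536

Step 2 — LSB step size:
delta = Vfs / L
      = 1.58 / 65536
      = 2.411e-05 V

Levels = 65536; step size = 2.411e-05 V


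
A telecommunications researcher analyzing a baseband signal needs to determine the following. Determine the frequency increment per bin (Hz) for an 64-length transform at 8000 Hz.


DFT frequency resolution:
df = fs / N
   = 8000 / 64
   = 125.0 Hz

125.0 Hz


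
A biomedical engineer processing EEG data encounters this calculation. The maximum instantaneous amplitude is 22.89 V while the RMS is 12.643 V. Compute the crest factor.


Crest factor is the ratio of peak to RMS:
CF = V_peak / V_rms
   = 22.89 / 12.643
   = 1.8105

1.8105


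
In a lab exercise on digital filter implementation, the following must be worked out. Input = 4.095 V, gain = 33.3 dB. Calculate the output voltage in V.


Output voltage from dB gain:
V_out = V_in * 10^(gain_dB / 20)
      = 4.095 * 10^(33.3 / 20)
      = 4.095 * 46.238102
      = 189.345 V

189.345 V


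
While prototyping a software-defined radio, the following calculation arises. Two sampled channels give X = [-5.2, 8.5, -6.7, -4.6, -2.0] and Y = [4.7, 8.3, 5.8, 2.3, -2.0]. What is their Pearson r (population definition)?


Pearson correlation coefficient (population):
r = cov(X,Y) / (std(X) * std(Y))
Mean X = -2.0, Mean Y = 3.82
Cov(X,Y) = 7.774
Std(X) = 5.465162, Std(Y) = 3.491361
r = 0.4074

0.4074


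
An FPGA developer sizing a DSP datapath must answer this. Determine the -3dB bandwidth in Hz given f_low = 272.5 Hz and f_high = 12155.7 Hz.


Bandwidth is the difference of -3dB frequencies:
BW = f_high - f_low
   = 12155.7 - 272.5
   = 11883.2 Hz

11883.2 Hz


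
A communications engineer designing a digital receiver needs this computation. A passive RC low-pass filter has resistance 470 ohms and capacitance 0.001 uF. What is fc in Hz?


Cutoff frequency of a first-order RC filter:
fc = 1 / (2 * pi * R * C)
C = 0.001 uF = 1e-09 F
fc = 1 / (2 * pi * 470 * 1e-09)
   = 1 / 2.9530970943744e-06
   = 338627.538493 Hz

338627.538493 Hz


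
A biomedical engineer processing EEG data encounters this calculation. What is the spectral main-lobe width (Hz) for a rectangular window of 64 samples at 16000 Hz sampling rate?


Main lobe width for a rectangular window:
Width = 2 * fs / N
      = 2 * 16000 / 64
      = 32000 / 64
      = 500.0 Hz

500.0 Hz


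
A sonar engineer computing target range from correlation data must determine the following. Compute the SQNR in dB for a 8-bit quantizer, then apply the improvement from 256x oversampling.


Step 1 — baseline SQNR at Nyquist:
SQNR_base = 6.02*N + 1.76
          = 6.02*8 + 1.76
          = 49.92 dB

Step 2 — oversampling processing gain:
G = 10*log10(OSR) = 10*log10(256) = 24.08 dB

Step 3 — total:
SQNR_total = 49.92 + 24.08 = 74.0 dB

Base SQNR = 49.92 dB; oversampled SQNR = 74.0 dB


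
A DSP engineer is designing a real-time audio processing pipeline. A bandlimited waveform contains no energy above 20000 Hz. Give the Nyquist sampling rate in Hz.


The Nyquist rate is twice the maximum frequency component.
fs_min = 2 * fmax
      = 2 * 20000
      = 40000 Hz

40000


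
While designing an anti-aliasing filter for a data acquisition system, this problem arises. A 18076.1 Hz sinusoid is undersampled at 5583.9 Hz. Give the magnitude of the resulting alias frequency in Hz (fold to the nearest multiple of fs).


Compute the nearest integer multiple of fs to the signal:
n = round(18076.1 / 5583.9) = 3
f_alias = |18076.1 - 3 * 5583.9|
        = |18076.1 - 16751.7|
        = 1324.4 Hz

1324.4


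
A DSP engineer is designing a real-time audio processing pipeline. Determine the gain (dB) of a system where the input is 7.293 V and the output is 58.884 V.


Voltage gain in dB:
G = 20 * log10(Vout / Vin)
  = 20 * log10(58.884 / 7.293)
  = 20 * log10(8.074044)
  = 20 * 0.907091
  = 18.14 dB

18.14 dB


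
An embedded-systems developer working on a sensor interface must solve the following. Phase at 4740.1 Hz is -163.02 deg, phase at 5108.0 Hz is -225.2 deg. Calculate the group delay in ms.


Group delay from phase difference:
tau = -d(phi)/d(omega)
d(phi) = -62.18 deg = -1.085246 rad
d(omega) = 2*pi*(5108.0 - 4740.1) = 2311.5839 rad/s
tau = -(-1.085246) / 2311.5839
    = 0.4695 ms

0.4695 ms


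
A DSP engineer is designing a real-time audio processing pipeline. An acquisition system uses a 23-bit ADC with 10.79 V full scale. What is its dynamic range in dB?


Dynamic range from full-scale to LSB:
V_min = V_max / 2^bits = 10.79 / 2^23
DR = 20 * log10(V_max / V_min)
   = 20 * log10(2^23)
   = 20 * 23 * log10(2)
   = 138.47 dB

138.47 dB


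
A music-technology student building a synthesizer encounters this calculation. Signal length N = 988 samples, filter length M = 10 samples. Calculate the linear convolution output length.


Linear convolution output length:
L = N + M - 1
  = 988 + 10 - 1
  = 997 samples

997


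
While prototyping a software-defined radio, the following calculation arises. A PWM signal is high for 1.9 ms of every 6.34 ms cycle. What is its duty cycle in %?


Duty cycle as a percentage:
DC = (t_on / T) * 100
   = (1.9 / 6.34) * 100
   = 0.299685 * 100
   = 29.97 %

29.97 %


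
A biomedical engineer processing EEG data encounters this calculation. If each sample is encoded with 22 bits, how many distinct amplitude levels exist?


Number of quantization levels = 2^N
= 2^22
= 4194304

4194304


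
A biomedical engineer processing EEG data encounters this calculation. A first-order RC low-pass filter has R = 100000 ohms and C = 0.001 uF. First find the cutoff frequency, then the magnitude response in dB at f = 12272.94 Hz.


Step 1 — cutoff frequency:
fc = 1 / (2*pi*R*C)
C = 0.001 uF = 1e-09 F
fc = 1 / (2*pi*100000*1e-09)
   = 1591.549 Hz

Step 2 — magnitude at f = 12272.94 Hz:
|H(f)| = 1 / sqrt(1 + (f/fc)^2)
f/fc = 12272.94 / 1591.549 = 7.711318
|H| = 1 / sqrt(1 + 59.464425) = 0.1286027
|H|_dB = 20*log10(0.1286027) = -17.81 dB

fc = 1591.549 Hz; |H(12272.94 Hz)| = -17.81 dB


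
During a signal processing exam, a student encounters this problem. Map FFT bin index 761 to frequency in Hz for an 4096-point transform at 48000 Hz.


Frequency of DFT bin k:
f_k = k * fs / N
    = 761 * 48000 / 4096
    = 36528000 / 4096
    = 8917.969 Hz

8917.969 Hz


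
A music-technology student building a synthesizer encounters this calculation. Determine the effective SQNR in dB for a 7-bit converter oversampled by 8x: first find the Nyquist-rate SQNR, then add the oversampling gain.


Step 1 — baseline SQNR at Nyquist:
SQNR_base = 6.02*N + 1.76
          = 6.02*7 + 1.76
          = 43.9 dB

Step 2 — oversampling processing gain:
G = 10*log10(OSR) = 10*log10(8) = 9.03 dB

Step 3 — total:
SQNR_total = 43.9 + 9.03 = 52.93 dB

Base SQNR = 43.9 dB; oversampled SQNR = 52.93 dB


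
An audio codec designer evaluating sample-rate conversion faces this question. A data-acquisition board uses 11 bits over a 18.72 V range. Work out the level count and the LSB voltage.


Step 1 — number of quantization levels:
L = 2^N = 2^11 = 2048

Step 2 — LSB step size:
delta = Vfs / L
      = 18.72 / 2048
      = 0.00914062 V

Levels = 2048; step size = 0.00914062 V


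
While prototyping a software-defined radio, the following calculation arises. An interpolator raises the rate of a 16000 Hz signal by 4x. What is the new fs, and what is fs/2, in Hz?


Step 1 — output sample rate after interpolation by L:
fs_out = L * fs_in = 4 * 16000 = 64000 Hz

Step 2 — Nyquist frequency of the output stream:
f_Nyq = fs_out / 2 = 64000 / 2 = 32000.0 Hz

fs_out = 64000 Hz; f_Nyquist = 32000.0 Hz


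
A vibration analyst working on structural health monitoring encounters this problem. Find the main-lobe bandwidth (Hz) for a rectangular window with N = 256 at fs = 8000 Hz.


Main lobe width for a rectangular window:
Width = 2 * fs / N
      = 2 * 8000 / 256
      = 16000 / 256
      = 62.5 Hz

62.5 Hz


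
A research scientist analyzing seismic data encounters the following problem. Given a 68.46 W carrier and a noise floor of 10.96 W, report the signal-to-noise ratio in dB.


SNR in decibels:
SNR = 10 * log10(Ps / Pn)
    = 10 * log10(68.46 / 10.96)
    = 10 * log10(6.2464)
    = 10 * 0.7956
    = 7.96 dB

7.96 dB


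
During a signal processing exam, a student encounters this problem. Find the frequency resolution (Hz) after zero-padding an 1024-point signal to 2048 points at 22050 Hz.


Frequency resolution after zero-padding:
N_padded = 1024 * 2 = 2048
df = fs / N_padded
   = 22050 / 2048
   = 10.7666 Hz

10.7666 Hz


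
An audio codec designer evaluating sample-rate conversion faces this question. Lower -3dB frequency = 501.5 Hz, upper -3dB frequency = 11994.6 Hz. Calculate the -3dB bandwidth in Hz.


Bandwidth is the difference of -3dB frequencies:
BW = f_high - f_low
   = 11994.6 - 501.5
   = 11493.1 Hz

11493.1 Hz


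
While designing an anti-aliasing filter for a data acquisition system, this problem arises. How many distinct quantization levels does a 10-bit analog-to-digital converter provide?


Number of quantization levels = 2^N
= 2^10
= 1024

1024


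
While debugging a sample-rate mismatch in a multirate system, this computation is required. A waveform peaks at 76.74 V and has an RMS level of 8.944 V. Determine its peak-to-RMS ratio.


Crest factor is the ratio of peak to RMS:
CF = V_peak / V_rms
   = 76.74 / 8.944
   = 8.5801

8.5801


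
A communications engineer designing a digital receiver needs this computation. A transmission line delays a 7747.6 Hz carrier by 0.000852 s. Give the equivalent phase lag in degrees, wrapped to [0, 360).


Phase shift from frequency and time delay:
phi = 360 * f * t_delay
    = 360 * 7747.6 * 0.000852
    = 2376.34 degrees
    mod 360 = 216.34 degrees

216.34 degrees


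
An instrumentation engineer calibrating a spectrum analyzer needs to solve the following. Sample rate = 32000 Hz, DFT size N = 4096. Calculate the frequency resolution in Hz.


DFT frequency resolution:
df = fs / N
   = 32000 / 4096
   = 7.8125 Hz

7.8125 Hz


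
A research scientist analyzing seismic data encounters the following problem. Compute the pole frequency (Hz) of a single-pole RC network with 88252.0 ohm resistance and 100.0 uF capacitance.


Cutoff frequency of a first-order RC filter:
fc = 1 / (2 * pi * R * C)
C = 100.0 uF = 0.0001 F
fc = 1 / (2 * pi * 88252.0 * 0.0001)
   = 1 / 55.450366972921
   = 0.018034 Hz

0.018034 Hz


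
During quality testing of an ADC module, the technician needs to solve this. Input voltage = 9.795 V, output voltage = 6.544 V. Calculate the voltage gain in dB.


Voltage gain in dB:
G = 20 * log10(Vout / Vin)
  = 20 * log10(6.544 / 9.795)
  = 20 * log10(0.668096)
  = 20 * -0.175161
  = -3.5 dB

-3.5 dB


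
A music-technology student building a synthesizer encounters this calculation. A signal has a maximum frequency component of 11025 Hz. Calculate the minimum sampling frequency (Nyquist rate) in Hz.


The Nyquist rate is twice the maximum frequency component.
fs_min = 2 * fmax
      = 2 * 11025
      = 22050 Hz

22050


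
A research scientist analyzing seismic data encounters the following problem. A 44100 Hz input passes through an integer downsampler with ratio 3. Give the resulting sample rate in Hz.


Decimation reduces the sample rate:
fs_out = fs_in / M
       = 44100 / 3
       = 14700.0 Hz

14700.0 Hz


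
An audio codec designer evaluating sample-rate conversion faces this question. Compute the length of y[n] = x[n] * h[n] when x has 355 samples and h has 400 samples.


Linear convolution output length:
L = N + M - 1
  = 355 + 400 - 1
  = 754 samples

754


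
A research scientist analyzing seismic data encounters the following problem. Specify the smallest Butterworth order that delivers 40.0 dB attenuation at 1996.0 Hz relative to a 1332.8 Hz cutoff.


Butterworth filter order formula:
n = log10(10^(A/10) - 1) / (2 * log10(f_stop/f_pass))
10^(40.0/10) - 1 = 9999.0
f_stop/f_pass = 1996.0 / 1332.8 = 1.4976
n = 11.4027 -> ceil = 12

12


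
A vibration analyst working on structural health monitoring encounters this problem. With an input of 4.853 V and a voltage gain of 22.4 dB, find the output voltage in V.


Output voltage from dB gain:
V_out = V_in * 10^(gain_dB / 20)
      = 4.853 * 10^(22.4 / 20)
      = 4.853 * 13.182567
      = 63.975 V

63.975 V


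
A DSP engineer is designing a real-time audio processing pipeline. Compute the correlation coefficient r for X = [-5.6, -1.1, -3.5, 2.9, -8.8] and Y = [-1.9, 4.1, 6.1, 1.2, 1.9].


Pearson correlation coefficient (population):
r = cov(X,Y) / (std(X) * std(Y))
Mean X = -3.22, Mean Y = 2.28
Cov(X,Y) = 1.6496
Std(X) = 3.970592, Std(Y) = 2.7088
r = 0.1534

0.1534


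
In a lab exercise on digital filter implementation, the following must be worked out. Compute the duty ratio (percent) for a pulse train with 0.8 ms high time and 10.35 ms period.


Duty cycle as a percentage:
DC = (t_on / T) * 100
   = (0.8 / 10.35) * 100
   = 0.077295 * 100
   = 7.73 %

7.73 %


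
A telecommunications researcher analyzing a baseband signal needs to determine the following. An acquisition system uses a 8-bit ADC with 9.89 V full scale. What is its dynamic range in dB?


Dynamic range from full-scale to LSB:
V_min = V_max / 2^bits = 9.89 / 2^8
DR = 20 * log10(V_max / V_min)
   = 20 * log10(2^8)
   = 20 * 8 * log10(2)
   = 48.16 dB

48.16 dB


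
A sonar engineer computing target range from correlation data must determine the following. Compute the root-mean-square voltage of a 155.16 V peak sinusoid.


RMS voltage for a sinusoidal waveform:
V_rms = V_peak / sqrt(2)
      = 155.16 / 1.414214
      = 109.715 V

109.715 V


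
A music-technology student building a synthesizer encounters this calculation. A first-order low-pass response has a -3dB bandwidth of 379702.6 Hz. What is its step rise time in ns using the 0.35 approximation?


Rise time from bandwidth relationship:
tr = 0.35 / BW
   = 0.35 / 379702.6
   = 9.217740411e-07 s
   = 921.774 ns

921.774 ns


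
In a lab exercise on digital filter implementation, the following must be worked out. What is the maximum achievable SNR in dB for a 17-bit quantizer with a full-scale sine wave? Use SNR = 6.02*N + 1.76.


Theoretical SNR for a full-scale sinusoid:
SNR = 6.02 * N + 1.76
    = 6.02 * 17 + 1.76
    = 102.34 + 1.76
    = 104.1 dB

104.1 dB


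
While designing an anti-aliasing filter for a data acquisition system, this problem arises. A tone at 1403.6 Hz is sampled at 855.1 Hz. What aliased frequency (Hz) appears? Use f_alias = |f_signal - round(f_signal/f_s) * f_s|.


Compute the nearest integer multiple of fs to the signal:
n = round(1403.6 / 855.1) = 2
f_alias = |1403.6 - 2 * 855.1|
        = |1403.6 - 1710.2|
        = 306.6 Hz

306.6


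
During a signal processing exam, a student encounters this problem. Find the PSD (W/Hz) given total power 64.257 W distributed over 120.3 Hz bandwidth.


Power spectral density:
PSD = P / BW
    = 64.257 / 120.3
    = 0.53413965 W/Hz

0.53413965 W/Hz


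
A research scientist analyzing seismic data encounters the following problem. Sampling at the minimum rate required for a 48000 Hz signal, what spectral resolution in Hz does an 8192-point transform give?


Step 1 — Nyquist sampling rate:
fs = 2 * fmax = 2 * 48000 = 96000 Hz

Step 2 — DFT bin spacing:
df = fs / N = 96000 / 8192 = 11.7188 Hz

11.7188 Hz


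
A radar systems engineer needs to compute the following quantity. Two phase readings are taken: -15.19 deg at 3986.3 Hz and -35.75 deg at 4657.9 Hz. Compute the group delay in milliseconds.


Group delay from phase difference:
tau = -d(phi)/d(omega)
d(phi) = -20.56 deg = -0.35884 rad
d(omega) = 2*pi*(4657.9 - 3986.3) = 4219.7873 rad/s
tau = -(-0.35884) / 4219.7873
    = 0.085 ms

0.085 ms


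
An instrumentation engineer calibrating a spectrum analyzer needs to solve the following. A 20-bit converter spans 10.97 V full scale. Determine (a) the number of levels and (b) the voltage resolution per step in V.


Step 1 — number of quantization levels:
L = 2^N = 2^20 = 1048576

Step 2 — LSB step size:
delta = Vfs / L
      = 10.97 / 1048576
      = 1.046e-05 V

Levels = 1048576; step size = 1.046e-05 V


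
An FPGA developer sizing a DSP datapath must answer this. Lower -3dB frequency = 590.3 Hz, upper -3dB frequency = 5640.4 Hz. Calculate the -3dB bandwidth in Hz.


Bandwidth is the difference of -3dB frequencies:
BW = f_high - f_low
   = 5640.4 - 590.3
   = 5050.1 Hz

5050.1 Hz


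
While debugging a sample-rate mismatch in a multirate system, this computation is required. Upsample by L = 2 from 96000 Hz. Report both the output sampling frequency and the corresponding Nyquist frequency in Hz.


Step 1 — output sample rate after interpolation by L:
fs_out = L * fs_in = 2 * 96000 = 192000 Hz

Step 2 — Nyquist frequency of the output stream:
f_Nyq = fs_out / 2 = 192000 / 2 = 96000.0 Hz

fs_out = 192000 Hz; f_Nyquist = 96000.0 Hz


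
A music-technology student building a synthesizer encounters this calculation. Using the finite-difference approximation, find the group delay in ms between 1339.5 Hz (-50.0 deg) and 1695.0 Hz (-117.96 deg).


Group delay from phase difference:
tau = -d(phi)/d(omega)
d(phi) = -67.96 deg = -1.186126 rad
d(omega) = 2*pi*(1695.0 - 1339.5) = 2233.6724 rad/s
tau = -(-1.186126) / 2233.6724
    = 0.531 ms

0.531 ms


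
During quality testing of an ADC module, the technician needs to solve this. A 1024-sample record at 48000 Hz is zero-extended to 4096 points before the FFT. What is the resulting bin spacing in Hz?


Frequency resolution after zero-padding:
N_padded = 1024 * 4 = 4096
df = fs / N_padded
   = 48000 / 4096
   = 11.7188 Hz

11.7188 Hz


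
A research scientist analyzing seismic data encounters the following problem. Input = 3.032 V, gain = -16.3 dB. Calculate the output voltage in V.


Output voltage from dB gain:
V_out = V_in * 10^(gain_dB / 20)
      = 3.032 * 10^(-16.3 / 20)
      = 3.032 * 0.153109
      = 0.4642 V

0.4642 V


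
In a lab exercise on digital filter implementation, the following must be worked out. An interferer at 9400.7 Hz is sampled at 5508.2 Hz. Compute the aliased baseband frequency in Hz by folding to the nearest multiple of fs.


Compute the nearest integer multiple of fs to the signal:
n = round(9400.7 / 5508.2) = 2
f_alias = |9400.7 - 2 * 5508.2|
        = |9400.7 - 11016.4|
        = 1615.7 Hz

1615.7


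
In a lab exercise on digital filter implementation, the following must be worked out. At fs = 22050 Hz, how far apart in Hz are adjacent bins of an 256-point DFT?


DFT frequency resolution:
df = fs / N
   = 22050 / 256
   = 86.1328 Hz

86.1328 Hz


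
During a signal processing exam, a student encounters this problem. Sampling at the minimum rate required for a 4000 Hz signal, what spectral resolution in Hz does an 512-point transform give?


Step 1 — Nyquist sampling rate:
fs = 2 * fmax = 2 * 4000 = 8000 Hz

Step 2 — DFT bin spacing:
df = fs / N = 8000 / 512 = 15.625 Hz

15.625 Hz


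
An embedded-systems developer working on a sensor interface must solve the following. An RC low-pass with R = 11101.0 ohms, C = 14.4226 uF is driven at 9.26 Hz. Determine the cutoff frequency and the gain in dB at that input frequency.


Step 1 — cutoff frequency:
fc = 1 / (2*pi*R*C)
C = 14.4226 uF = 1.44226e-05 F
fc = 1 / (2*pi*11101.0*1.44226e-05)
   = 0.994064 Hz

Step 2 — magnitude at f = 9.26 Hz:
|H(f)| = 1 / sqrt(1 + (f/fc)^2)
f/fc = 9.26 / 0.994064 = 9.315296
|H| = 1 / sqrt(1 + 86.77474) = 0.1067371
|H|_dB = 20*log10(0.1067371) = -19.43 dB

fc = 0.994064 Hz; |H(9.26 Hz)| = -19.43 dB


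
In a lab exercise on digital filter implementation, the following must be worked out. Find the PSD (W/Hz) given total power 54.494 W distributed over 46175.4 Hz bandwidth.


Power spectral density:
PSD = P / BW
    = 54.494 / 46175.4
    = 0.00118015 W/Hz

0.00118015 W/Hz


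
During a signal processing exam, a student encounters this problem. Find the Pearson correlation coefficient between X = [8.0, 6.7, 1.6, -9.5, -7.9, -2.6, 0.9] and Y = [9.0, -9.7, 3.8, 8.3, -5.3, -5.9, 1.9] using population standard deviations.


Pearson correlation coefficient (population):
r = cov(X,Y) / (std(X) * std(Y))
Mean X = -0.4, Mean Y = 0.3
Cov(X,Y) = -0.857143
Std(X) = 6.217027, Std(Y) = 6.806509
r = -0.0203

-0.0203


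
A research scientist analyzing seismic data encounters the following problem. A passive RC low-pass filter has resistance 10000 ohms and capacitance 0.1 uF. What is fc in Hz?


Cutoff frequency of a first-order RC filter:
fc = 1 / (2 * pi * R * C)
C = 0.1 uF = 1e-07 F
fc = 1 / (2 * pi * 10000 * 1e-07)
   = 1 / 0.0062831853071796
   = 159.154943 Hz

159.154943 Hz


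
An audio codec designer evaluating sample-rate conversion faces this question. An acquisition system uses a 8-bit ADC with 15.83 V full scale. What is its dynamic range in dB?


Dynamic range from full-scale to LSB:
V_min = V_max / 2^bits = 15.83 / 2^8
DR = 20 * log10(V_max / V_min)
   = 20 * log10(2^8)
   = 20 * 8 * log10(2)
   = 48.16 dB

48.16 dB
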